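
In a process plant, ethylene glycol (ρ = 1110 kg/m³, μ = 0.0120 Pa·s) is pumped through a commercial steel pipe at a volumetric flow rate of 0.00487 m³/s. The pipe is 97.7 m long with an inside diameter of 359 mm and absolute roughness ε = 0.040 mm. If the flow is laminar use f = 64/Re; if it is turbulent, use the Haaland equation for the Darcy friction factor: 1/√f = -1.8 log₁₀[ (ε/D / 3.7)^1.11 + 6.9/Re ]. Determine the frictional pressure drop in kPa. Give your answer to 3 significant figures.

ΔP ≈ 0.0140 kPa

Cross-sectional area A = πD²/4 = π(0.359)²/4 = 0.1012 m²; mean velocity V = Q/A = 0.00487/0.1012 = 0.04811 m/s.
Reynolds number Re = ρVD/μ = 1110 · 0.04811 · 0.359 / 0.012 = 1598.
Re < 2300 → laminar flow, so f = 64/Re = 64/1598 = 0.04006 (the turbulent correlation is not needed).
Darcy-Weisbach: ΔP = f(L/D)(ρV²/2) = 0.04006·(97.7/0.359)·(1110·0.04811²/2) = 0.04006·272.1·1.285 = 14.01 Pa.
ΔP = 14.01 Pa = 0.0140 kPa.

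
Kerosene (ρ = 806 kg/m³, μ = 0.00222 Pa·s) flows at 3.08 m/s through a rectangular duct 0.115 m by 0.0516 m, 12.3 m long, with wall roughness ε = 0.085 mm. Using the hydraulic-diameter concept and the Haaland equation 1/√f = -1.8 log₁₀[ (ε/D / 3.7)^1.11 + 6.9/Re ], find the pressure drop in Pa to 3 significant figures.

Hydraulic diameter D_h = 4A/P = 4·(0.115·0.0516)/(2·(0.115+0.0516)) = 0.02374/0.3332 = 0.07124 m.
Re = ρVD_h/μ = 806·3.08·0.07124/0.00222 = 7.966e+04.
ε/D_h = 8.5e-05/0.07124 = 0.00119; Haaland gives 1/√f = -1.8 log₁₀[0.000133+8.66e-05] = 6.584, so f = 0.02307.
ΔP = f(L/D_h)(ρV²/2) = 0.02307·12.3/0.07124·3823 = 1.523e+04 Pa.

ΔP ≈ 15200 Pa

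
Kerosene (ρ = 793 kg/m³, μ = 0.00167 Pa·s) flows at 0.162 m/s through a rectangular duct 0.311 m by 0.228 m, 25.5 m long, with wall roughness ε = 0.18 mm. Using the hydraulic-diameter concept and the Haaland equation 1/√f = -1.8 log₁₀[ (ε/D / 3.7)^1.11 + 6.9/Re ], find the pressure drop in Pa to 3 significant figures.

ΔP ≈ 27.2 Pa

Hydraulic diameter D_h = 4A/P = 4·(0.311·0.228)/(2·(0.311+0.228)) = 0.2836/1.078 = 0.2631 m.
Re = ρVD_h/μ = 793·0.162·0.2631/0.00167 = 2.024e+04.
ε/D_h = 0.00018/0.2631 = 0.000684; Haaland gives 1/√f = -1.8 log₁₀[7.18e-05+0.000341] = 6.092, so f = 0.02695.
ΔP = f(L/D_h)(ρV²/2) = 0.02695·25.5/0.2631·10.41 = 27.18 Pa.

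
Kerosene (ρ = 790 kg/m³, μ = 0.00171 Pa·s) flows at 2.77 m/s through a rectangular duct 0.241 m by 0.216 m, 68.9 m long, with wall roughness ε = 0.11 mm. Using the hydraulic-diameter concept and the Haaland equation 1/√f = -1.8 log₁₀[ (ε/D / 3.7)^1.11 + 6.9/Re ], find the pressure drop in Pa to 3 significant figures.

Hydraulic diameter D_h = 4A/P = 4·(0.241·0.216)/(2·(0.241+0.216)) = 0.2082/0.914 = 0.2278 m.
Re = ρVD_h/μ = 790·2.77·0.2278/0.00171 = 2.915e+05.
ε/D_h = 0.00011/0.2278 = 0.000483; Haaland gives 1/√f = -1.8 log₁₀[4.88e-05+2.37e-05] = 7.452, so f = 0.01801.
ΔP = f(L/D_h)(ρV²/2) = 0.01801·68.9/0.2278·3031 = 1.651e+04 Pa.

ΔP ≈ 16500 Pa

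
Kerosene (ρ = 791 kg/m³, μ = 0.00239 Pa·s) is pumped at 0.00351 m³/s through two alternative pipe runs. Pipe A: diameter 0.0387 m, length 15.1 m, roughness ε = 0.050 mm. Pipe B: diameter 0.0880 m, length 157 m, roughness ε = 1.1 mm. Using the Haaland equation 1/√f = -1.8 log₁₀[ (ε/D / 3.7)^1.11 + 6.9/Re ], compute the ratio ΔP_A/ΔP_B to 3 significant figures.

ΔP_A/ΔP_B ≈ 3.39

Pipe A: V = Q/A = 0.00351/0.001176 = 2.984 m/s; Re = 3.822e+04; ε/D = 0.00129; Haaland → f = 0.02539; ΔP_A = f(L/D)(ρV²/2) = 3.488e+04 Pa.
Pipe B: V = Q/A = 0.00351/0.006082 = 0.5771 m/s; Re = 1.681e+04; ε/D = 0.0125; Haaland → f = 0.04381; ΔP_B = f(L/D)(ρV²/2) = 1.03e+04 Pa.
ΔP_A/ΔP_B = 3.488e+04/1.03e+04 = 3.39.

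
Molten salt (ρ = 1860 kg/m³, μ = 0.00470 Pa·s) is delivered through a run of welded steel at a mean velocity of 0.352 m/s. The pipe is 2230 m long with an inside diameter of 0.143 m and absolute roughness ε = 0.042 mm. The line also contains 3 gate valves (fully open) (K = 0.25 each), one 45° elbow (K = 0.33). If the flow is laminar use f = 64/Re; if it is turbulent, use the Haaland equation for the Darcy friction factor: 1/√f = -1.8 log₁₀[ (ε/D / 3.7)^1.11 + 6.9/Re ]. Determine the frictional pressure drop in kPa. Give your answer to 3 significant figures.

ΔP ≈ 47.4 kPa

Reynolds number Re = ρVD/μ = 1860 · 0.352 · 0.143 / 0.0047 = 1.992e+04.
Re > 4000 → turbulent. Relative roughness ε/D = 4.2e-05/0.143 = 0.000294. Haaland: 1/√f = -1.8 log₁₀[(0.000294/3.7)^1.11 + 6.9/1.992e+04] = -1.8 log₁₀[2.81e-05 + 0.000346] = 6.168, so f = 0.02629.
Total minor-loss coefficient ΣK = 3·0.25 + 1·0.33 = 1.08.
ΔP = [f·L/D + ΣK]·(ρV²/2) = [0.02629·2230/0.143 + 1.08]·(1860·0.352²/2) = [409.9 + 1.08]·115.2 = 4.736e+04 Pa.
ΔP = 4.736e+04 Pa = 47.4 kPa.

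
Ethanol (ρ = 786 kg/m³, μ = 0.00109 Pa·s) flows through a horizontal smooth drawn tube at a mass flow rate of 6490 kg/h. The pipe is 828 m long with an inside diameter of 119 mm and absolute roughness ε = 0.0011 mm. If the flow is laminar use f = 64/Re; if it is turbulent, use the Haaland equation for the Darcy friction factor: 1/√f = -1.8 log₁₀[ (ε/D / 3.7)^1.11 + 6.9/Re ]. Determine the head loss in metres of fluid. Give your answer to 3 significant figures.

h_f ≈ 0.401 m

ṁ = 6490 kg/h = 6490/3600 = 1.803 kg/s.
A = πD²/4 = π(0.119)²/4 = 0.01112 m²; mean velocity V = ṁ/(ρA) = 1.803/(786 · 0.01112) = 0.2062 m/s.
Reynolds number Re = ρVD/μ = 786 · 0.2062 · 0.119 / 0.00109 = 1.77e+04.
Re > 4000 → turbulent. Relative roughness ε/D = 1.1e-06/0.119 = 9.24e-06. Haaland: 1/√f = -1.8 log₁₀[(9.24e-06/3.7)^1.11 + 6.9/1.77e+04] = -1.8 log₁₀[6.04e-07 + 0.00039] = 6.135, so f = 0.02657.
Darcy-Weisbach: ΔP = f(L/D)(ρV²/2) = 0.02657·(828/0.119)·(786·0.2062²/2) = 0.02657·6958·16.71 = 3090 Pa.
Head loss h_f = ΔP/(ρg) = 3090/(786·9.81) = 0.401 m.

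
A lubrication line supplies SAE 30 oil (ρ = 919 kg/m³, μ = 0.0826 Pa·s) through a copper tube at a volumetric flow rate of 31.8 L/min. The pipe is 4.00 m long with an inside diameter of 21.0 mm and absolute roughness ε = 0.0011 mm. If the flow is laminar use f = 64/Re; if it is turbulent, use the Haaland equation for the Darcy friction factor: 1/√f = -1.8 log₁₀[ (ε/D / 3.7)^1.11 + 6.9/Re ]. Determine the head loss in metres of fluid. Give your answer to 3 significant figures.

Q = 31.8 L/min = 31.8/60000 = 0.00053 m³/s.
Cross-sectional area A = πD²/4 = π(0.021)²/4 = 0.0003464 m²; mean velocity V = Q/A = 0.00053/0.0003464 = 1.53 m/s.
Reynolds number Re = ρVD/μ = 919 · 1.53 · 0.021 / 0.0826 = 357.5.
Re < 2300 → laminar flow, so f = 64/Re = 64/357.5 = 0.179 (the turbulent correlation is not needed).
Darcy-Weisbach: ΔP = f(L/D)(ρV²/2) = 0.179·(4/0.021)·(919·1.53²/2) = 0.179·190.5·1076 = 3.669e+04 Pa.
Head loss h_f = ΔP/(ρg) = 3.669e+04/(919·9.81) = 4.07 m.

h_f ≈ 4.07 m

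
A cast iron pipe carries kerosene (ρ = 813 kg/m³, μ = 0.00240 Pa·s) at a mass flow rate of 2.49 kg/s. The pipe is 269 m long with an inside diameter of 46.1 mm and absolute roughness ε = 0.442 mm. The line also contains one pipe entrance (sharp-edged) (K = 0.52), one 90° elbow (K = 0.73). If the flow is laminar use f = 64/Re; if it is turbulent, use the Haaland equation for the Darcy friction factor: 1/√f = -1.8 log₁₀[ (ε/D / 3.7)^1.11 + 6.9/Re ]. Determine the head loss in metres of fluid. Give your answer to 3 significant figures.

h_f ≈ 39.6 m

A = πD²/4 = π(0.0461)²/4 = 0.001669 m²; mean velocity V = ṁ/(ρA) = 2.49/(813 · 0.001669) = 1.835 m/s.
Reynolds number Re = ρVD/μ = 813 · 1.835 · 0.0461 / 0.0024 = 2.865e+04.
Re > 4000 → turbulent. Relative roughness ε/D = 0.000442/0.0461 = 0.00959. Haaland: 1/√f = -1.8 log₁₀[(0.00959/3.7)^1.11 + 6.9/2.865e+04] = -1.8 log₁₀[0.00135 + 0.000241] = 5.039, so f = 0.03938.
Total minor-loss coefficient ΣK = 1·0.52 + 1·0.73 = 1.25.
ΔP = [f·L/D + ΣK]·(ρV²/2) = [0.03938·269/0.0461 + 1.25]·(813·1.835²/2) = [229.8 + 1.25]·1369 = 3.162e+05 Pa.
Head loss h_f = ΔP/(ρg) = 3.162e+05/(813·9.81) = 39.6 m.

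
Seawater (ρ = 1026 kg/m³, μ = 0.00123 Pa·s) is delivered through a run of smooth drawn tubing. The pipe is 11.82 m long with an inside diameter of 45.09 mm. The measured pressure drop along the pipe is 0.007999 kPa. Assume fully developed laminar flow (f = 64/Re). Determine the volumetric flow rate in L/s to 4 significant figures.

For laminar flow, f = 64/Re with Re = ρVD/μ, so Darcy-Weisbach reduces to ΔP = 32μLV/D². Solving for V: V = ΔP·D²/(32μL) = 7.999·(0.04509)²/(32·0.00123·11.82) = 0.03496 m/s.
Check: Re = ρVD/μ = 1026·0.03496·0.04509/0.00123 = 1315 < 2300, so the laminar assumption holds.
Q = V·A = 0.03496·(π/4·0.04509²) = 5.582e-05 m³/s = 0.05582 L/s.

Q ≈ 0.05582 L/s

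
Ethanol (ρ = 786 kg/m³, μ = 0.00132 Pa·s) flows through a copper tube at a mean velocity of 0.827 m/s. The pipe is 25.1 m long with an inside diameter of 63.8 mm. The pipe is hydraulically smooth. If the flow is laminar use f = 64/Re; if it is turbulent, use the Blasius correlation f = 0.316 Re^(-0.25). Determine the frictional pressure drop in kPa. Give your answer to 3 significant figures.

ΔP ≈ 2.51 kPa

Reynolds number Re = ρVD/μ = 786 · 0.827 · 0.0638 / 0.00132 = 3.142e+04.
Re > 4000 → turbulent. Smooth-pipe (Blasius): f = 0.316 Re^(-0.25) = 0.316/(3.142e+04)^0.25 = 0.02374.
Darcy-Weisbach: ΔP = f(L/D)(ρV²/2) = 0.02374·(25.1/0.0638)·(786·0.827²/2) = 0.02374·393.4·268.8 = 2510 Pa.
ΔP = 2510 Pa = 2.51 kPa.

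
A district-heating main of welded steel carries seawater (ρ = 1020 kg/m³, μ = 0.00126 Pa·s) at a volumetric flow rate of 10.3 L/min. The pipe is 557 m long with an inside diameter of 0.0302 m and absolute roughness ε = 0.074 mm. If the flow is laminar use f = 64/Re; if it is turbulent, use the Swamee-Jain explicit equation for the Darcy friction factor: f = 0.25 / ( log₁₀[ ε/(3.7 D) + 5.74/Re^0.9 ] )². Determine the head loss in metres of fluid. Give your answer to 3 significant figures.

Q = 10.3 L/min = 10.3/60000 = 0.0001717 m³/s.
Cross-sectional area A = πD²/4 = π(0.0302)²/4 = 0.0007163 m²; mean velocity V = Q/A = 0.0001717/0.0007163 = 0.2397 m/s.
Reynolds number Re = ρVD/μ = 1020 · 0.2397 · 0.0302 / 0.00126 = 5859.
Re > 4000 → turbulent. Relative roughness ε/D = 7.4e-05/0.0302 = 0.00245. Swamee-Jain: f = 0.25/(log₁₀[0.00245/3.7 + 5.74/5859^0.9])² = 0.25/(log₁₀[0.000662 + 0.00233])² = 0.25/(-2.524)² = 0.03926.
Darcy-Weisbach: ΔP = f(L/D)(ρV²/2) = 0.03926·(557/0.0302)·(1020·0.2397²/2) = 0.03926·1.844e+04·29.29 = 2.121e+04 Pa.
Head loss h_f = ΔP/(ρg) = 2.121e+04/(1020·9.81) = 2.12 m.

h_f ≈ 2.12 m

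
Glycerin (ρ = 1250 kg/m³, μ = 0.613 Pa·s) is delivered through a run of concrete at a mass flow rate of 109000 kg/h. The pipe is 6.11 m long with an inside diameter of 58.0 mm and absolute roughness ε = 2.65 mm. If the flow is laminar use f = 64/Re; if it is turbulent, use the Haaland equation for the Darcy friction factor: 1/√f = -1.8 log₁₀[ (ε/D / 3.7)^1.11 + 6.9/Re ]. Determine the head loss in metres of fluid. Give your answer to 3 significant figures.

h_f ≈ 26.6 m

ṁ = 109000 kg/h = 109000/3600 = 30.28 kg/s.
A = πD²/4 = π(0.058)²/4 = 0.002642 m²; mean velocity V = ṁ/(ρA) = 30.28/(1250 · 0.002642) = 9.168 m/s.
Reynolds number Re = ρVD/μ = 1250 · 9.168 · 0.058 / 0.613 = 1084.
Re < 2300 → laminar flow, so f = 64/Re = 64/1084 = 0.05902 (the turbulent correlation is not needed).
Darcy-Weisbach: ΔP = f(L/D)(ρV²/2) = 0.05902·(6.11/0.058)·(1250·9.168²/2) = 0.05902·105.3·5.253e+04 = 3.266e+05 Pa.
Head loss h_f = ΔP/(ρg) = 3.266e+05/(1250·9.81) = 26.6 m.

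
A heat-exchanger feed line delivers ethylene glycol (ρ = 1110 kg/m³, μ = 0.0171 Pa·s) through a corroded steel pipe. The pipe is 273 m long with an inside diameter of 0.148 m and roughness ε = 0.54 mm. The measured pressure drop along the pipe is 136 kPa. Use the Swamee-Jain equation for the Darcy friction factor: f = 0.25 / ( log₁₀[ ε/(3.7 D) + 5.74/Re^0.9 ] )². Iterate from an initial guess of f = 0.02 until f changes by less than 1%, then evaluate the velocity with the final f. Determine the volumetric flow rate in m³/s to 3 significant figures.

Q ≈ 0.0345 m³/s

Rearranging Darcy-Weisbach: V = √(2·ΔP·D/(f·L·ρ)). With ε/D = 0.00054/0.148 = 0.00365, iterate starting from f = 0.02:
  f = 0.02 → V = √(2·1.36e+05·0.148/(0.02·273·1110)) = 2.577 m/s; Re = ρVD/μ = 2.476e+04; f → 0.03213
  f = 0.03213 → V = 2.033 m/s; Re = 1.954e+04; f → 0.03304
  f = 0.03304 → V = 2.005 m/s; Re = 1.926e+04; f → 0.0331
Converged (Δf/f < 1%). With the final f = 0.0331: V = √(2·1.36e+05·0.148/(0.0331·273·1110)) = 2.003 m/s.
Q = V·A = 2.003·(π/4·0.148²) = 0.03446 m³/s = 0.0345 m³/s.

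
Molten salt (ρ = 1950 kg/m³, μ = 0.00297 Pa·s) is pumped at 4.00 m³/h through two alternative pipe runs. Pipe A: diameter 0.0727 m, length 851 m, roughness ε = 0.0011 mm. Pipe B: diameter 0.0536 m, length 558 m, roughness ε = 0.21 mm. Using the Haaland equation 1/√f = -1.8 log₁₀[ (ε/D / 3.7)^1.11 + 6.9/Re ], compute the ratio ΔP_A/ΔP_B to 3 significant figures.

Pipe A: V = Q/A = 0.001111/0.004151 = 0.2677 m/s; Re = 1.278e+04; ε/D = 1.51e-05; Haaland → f = 0.02892; ΔP_A = f(L/D)(ρV²/2) = 2.365e+04 Pa.
Pipe B: V = Q/A = 0.001111/0.002256 = 0.4924 m/s; Re = 1.733e+04; ε/D = 0.00392; Haaland → f = 0.03323; ΔP_B = f(L/D)(ρV²/2) = 8.18e+04 Pa.
ΔP_A/ΔP_B = 2.365e+04/8.18e+04 = 0.289.

ΔP_A/ΔP_B ≈ 0.289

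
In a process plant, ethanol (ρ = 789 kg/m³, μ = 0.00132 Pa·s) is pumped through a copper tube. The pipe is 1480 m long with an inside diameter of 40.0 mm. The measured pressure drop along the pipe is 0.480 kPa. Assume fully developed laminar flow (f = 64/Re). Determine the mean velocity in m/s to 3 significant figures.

For laminar flow, f = 64/Re with Re = ρVD/μ, so Darcy-Weisbach reduces to ΔP = 32μLV/D². Solving for V: V = ΔP·D²/(32μL) = 480·(0.04)²/(32·0.00132·1480) = 0.01229 m/s.
Check: Re = ρVD/μ = 789·0.01229·0.04/0.00132 = 293.7 < 2300, so the laminar assumption holds.

V ≈ 0.0123 m/s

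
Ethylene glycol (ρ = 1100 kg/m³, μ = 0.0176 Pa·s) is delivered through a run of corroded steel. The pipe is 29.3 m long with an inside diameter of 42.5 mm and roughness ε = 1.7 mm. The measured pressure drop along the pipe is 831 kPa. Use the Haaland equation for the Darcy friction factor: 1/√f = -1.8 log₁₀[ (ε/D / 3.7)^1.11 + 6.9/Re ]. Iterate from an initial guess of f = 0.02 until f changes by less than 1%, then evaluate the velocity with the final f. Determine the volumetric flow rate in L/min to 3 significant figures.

Rearranging Darcy-Weisbach: V = √(2·ΔP·D/(f·L·ρ)). With ε/D = 0.0017/0.0425 = 0.04, iterate starting from f = 0.02:
  f = 0.02 → V = √(2·8.31e+05·0.0425/(0.02·29.3·1100)) = 10.47 m/s; Re = ρVD/μ = 2.781e+04; f → 0.06577
  f = 0.06577 → V = 5.773 m/s; Re = 1.533e+04; f → 0.06654
  f = 0.06654 → V = 5.739 m/s; Re = 1.524e+04; f → 0.06655
Converged (Δf/f < 1%). With the final f = 0.06655: V = √(2·8.31e+05·0.0425/(0.06655·29.3·1100)) = 5.738 m/s.
Q = V·A = 5.738·(π/4·0.0425²) = 0.008141 m³/s = 488 L/min.

Q ≈ 488 L/min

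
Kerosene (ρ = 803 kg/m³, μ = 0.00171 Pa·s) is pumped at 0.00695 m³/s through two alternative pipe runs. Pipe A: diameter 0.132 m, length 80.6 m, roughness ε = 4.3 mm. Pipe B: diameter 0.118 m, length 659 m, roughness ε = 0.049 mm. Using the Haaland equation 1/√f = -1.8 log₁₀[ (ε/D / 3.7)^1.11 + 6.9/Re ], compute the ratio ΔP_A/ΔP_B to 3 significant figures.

ΔP_A/ΔP_B ≈ 0.179

Pipe A: V = Q/A = 0.00695/0.01368 = 0.5079 m/s; Re = 3.148e+04; ε/D = 0.0326; Haaland → f = 0.06024; ΔP_A = f(L/D)(ρV²/2) = 3809 Pa.
Pipe B: V = Q/A = 0.00695/0.01094 = 0.6355 m/s; Re = 3.522e+04; ε/D = 0.000415; Haaland → f = 0.02349; ΔP_B = f(L/D)(ρV²/2) = 2.127e+04 Pa.
ΔP_A/ΔP_B = 3809/2.127e+04 = 0.179.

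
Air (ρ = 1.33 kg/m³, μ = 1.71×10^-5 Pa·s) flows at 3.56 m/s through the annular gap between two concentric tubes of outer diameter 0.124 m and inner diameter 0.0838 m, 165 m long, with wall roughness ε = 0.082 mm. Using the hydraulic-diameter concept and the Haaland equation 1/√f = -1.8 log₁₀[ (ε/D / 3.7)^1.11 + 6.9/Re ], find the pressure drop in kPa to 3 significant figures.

Hydraulic diameter D_h = 4A/P = D_o - D_i = 0.124 - 0.0838 = 0.0402 m.
Re = ρVD_h/μ = 1.33·3.56·0.0402/1.71e-05 = 1.113e+04.
ε/D_h = 8.2e-05/0.0402 = 0.00204; Haaland gives 1/√f = -1.8 log₁₀[0.000242+0.00062] = 5.517, so f = 0.03286.
ΔP = f(L/D_h)(ρV²/2) = 0.03286·165/0.0402·8.428 = 1137 Pa.
ΔP = 1.14 kPa.

ΔP ≈ 1.14 kPa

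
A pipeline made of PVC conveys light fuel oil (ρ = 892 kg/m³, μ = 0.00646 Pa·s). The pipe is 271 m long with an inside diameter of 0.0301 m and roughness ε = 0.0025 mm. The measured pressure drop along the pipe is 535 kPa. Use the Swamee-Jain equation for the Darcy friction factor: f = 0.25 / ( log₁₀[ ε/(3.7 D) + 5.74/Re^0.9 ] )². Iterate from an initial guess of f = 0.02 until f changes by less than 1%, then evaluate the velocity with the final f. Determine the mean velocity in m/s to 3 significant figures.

Rearranging Darcy-Weisbach: V = √(2·ΔP·D/(f·L·ρ)). With ε/D = 2.5e-06/0.0301 = 8.31e-05, iterate starting from f = 0.02:
  f = 0.02 → V = √(2·5.35e+05·0.0301/(0.02·271·892)) = 2.581 m/s; Re = ρVD/μ = 1.073e+04; f → 0.03053
  f = 0.03053 → V = 2.089 m/s; Re = 8682; f → 0.03235
  f = 0.03235 → V = 2.029 m/s; Re = 8435; f → 0.03261
Converged (Δf/f < 1%). With the final f = 0.03261: V = √(2·5.35e+05·0.0301/(0.03261·271·892)) = 2.021 m/s.

V ≈ 2.02 m/s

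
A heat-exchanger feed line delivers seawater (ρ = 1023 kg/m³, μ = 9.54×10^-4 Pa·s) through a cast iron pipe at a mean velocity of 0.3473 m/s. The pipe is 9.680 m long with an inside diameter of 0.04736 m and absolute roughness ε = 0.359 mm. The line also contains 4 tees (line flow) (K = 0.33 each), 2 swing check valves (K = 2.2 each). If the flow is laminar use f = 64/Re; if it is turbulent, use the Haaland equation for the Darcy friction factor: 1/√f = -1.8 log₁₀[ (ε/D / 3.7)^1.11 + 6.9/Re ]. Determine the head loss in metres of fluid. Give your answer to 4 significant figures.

Reynolds number Re = ρVD/μ = 1023 · 0.3473 · 0.04736 / 0.000954 = 1.764e+04.
Re > 4000 → turbulent. Relative roughness ε/D = 0.000359/0.04736 = 0.00758. Haaland: 1/√f = -1.8 log₁₀[(0.00758/3.7)^1.11 + 6.9/1.764e+04] = -1.8 log₁₀[0.00104 + 0.000391] = 5.121, so f = 0.03813.
Total minor-loss coefficient ΣK = 4·0.33 + 2·2.2 = 5.72.
ΔP = [f·L/D + ΣK]·(ρV²/2) = [0.03813·9.68/0.04736 + 5.72]·(1023·0.3473²/2) = [7.793 + 5.72]·61.7 = 833.7 Pa.
Head loss h_f = ΔP/(ρg) = 833.7/(1023·9.81) = 0.08307 m.

h_f ≈ 0.08307 m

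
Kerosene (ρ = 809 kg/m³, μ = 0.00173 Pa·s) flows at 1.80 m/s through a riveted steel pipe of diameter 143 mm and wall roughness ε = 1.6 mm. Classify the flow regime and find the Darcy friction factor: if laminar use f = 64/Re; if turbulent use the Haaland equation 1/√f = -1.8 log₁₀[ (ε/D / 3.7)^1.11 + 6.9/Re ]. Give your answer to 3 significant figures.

Re = ρVD/μ = 809·1.8·0.143/0.00173 = 1.204e+05.
Re > 4000 → turbulent. ε/D = 0.0016/0.143 = 0.0112; Haaland: 1/√f = -1.8 log₁₀[0.0016 + 5.73e-05] = 5.006, so f = 0.0399.

f ≈ 0.0399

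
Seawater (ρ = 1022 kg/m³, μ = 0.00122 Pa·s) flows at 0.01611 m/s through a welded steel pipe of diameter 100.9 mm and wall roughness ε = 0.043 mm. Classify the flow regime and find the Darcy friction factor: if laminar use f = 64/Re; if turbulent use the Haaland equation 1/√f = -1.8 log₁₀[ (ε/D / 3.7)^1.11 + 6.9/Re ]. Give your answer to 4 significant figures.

Re = ρVD/μ = 1022·0.01611·0.1009/0.00122 = 1362.
Re < 2300 → laminar, so f = 64/Re = 0.047 (roughness is irrelevant in laminar flow).

f ≈ 0.04700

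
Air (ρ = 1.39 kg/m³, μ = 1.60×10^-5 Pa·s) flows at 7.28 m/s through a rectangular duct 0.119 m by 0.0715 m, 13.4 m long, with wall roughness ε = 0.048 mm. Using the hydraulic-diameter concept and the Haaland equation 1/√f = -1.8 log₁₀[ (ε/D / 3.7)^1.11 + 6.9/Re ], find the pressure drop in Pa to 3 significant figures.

Hydraulic diameter D_h = 4A/P = 4·(0.119·0.0715)/(2·(0.119+0.0715)) = 0.03403/0.381 = 0.08933 m.
Re = ρVD_h/μ = 1.39·7.28·0.08933/1.6e-05 = 5.65e+04.
ε/D_h = 4.8e-05/0.08933 = 0.000537; Haaland gives 1/√f = -1.8 log₁₀[5.49e-05+0.000122] = 6.753, so f = 0.02193.
ΔP = f(L/D_h)(ρV²/2) = 0.02193·13.4/0.08933·36.83 = 121.2 Pa.

ΔP ≈ 121 Pa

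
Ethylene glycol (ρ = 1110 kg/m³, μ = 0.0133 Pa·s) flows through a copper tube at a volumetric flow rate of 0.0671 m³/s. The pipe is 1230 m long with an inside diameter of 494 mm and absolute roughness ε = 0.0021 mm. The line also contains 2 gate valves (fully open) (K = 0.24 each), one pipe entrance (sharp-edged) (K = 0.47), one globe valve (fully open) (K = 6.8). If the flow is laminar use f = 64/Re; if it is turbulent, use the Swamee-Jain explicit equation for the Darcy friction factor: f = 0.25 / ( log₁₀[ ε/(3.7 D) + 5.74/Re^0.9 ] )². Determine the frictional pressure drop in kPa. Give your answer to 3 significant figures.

ΔP ≈ 5.28 kPa

Cross-sectional area A = πD²/4 = π(0.494)²/4 = 0.1917 m²; mean velocity V = Q/A = 0.0671/0.1917 = 0.3501 m/s.
Reynolds number Re = ρVD/μ = 1110 · 0.3501 · 0.494 / 0.0133 = 1.443e+04.
Re > 4000 → turbulent. Relative roughness ε/D = 2.1e-06/0.494 = 4.25e-06. Swamee-Jain: f = 0.25/(log₁₀[4.25e-06/3.7 + 5.74/1.443e+04^0.9])² = 0.25/(log₁₀[1.15e-06 + 0.00104])² = 0.25/(-2.984)² = 0.02808.
Total minor-loss coefficient ΣK = 2·0.24 + 1·0.47 + 1·6.8 = 7.75.
ΔP = [f·L/D + ΣK]·(ρV²/2) = [0.02808·1230/0.494 + 7.75]·(1110·0.3501²/2) = [69.9 + 7.75]·68.02 = 5282 Pa.
ΔP = 5282 Pa = 5.28 kPa.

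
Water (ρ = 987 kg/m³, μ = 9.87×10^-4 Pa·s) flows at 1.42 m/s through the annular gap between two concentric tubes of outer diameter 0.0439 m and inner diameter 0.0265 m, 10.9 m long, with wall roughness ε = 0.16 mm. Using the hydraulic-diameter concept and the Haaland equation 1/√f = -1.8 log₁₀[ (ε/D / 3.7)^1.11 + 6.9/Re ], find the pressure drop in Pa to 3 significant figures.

ΔP ≈ 24400 Pa

Hydraulic diameter D_h = 4A/P = D_o - D_i = 0.0439 - 0.0265 = 0.0174 m.
Re = ρVD_h/μ = 987·1.42·0.0174/0.000987 = 2.471e+04.
ε/D_h = 0.00016/0.0174 = 0.0092; Haaland gives 1/√f = -1.8 log₁₀[0.00128+0.000279] = 5.05, so f = 0.03921.
ΔP = f(L/D_h)(ρV²/2) = 0.03921·10.9/0.0174·995.1 = 2.444e+04 Pa.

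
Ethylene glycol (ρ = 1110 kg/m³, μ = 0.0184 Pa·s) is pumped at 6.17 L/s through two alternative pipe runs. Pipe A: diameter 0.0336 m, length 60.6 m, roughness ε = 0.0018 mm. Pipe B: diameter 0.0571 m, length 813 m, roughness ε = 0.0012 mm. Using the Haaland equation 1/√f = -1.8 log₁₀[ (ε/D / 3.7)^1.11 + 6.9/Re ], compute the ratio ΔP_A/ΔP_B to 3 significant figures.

ΔP_A/ΔP_B ≈ 0.916

Pipe A: V = Q/A = 0.00617/0.0008867 = 6.959 m/s; Re = 1.41e+04; ε/D = 5.36e-05; Haaland → f = 0.02823; ΔP_A = f(L/D)(ρV²/2) = 1.368e+06 Pa.
Pipe B: V = Q/A = 0.00617/0.002561 = 2.409 m/s; Re = 8300; ε/D = 2.1e-05; Haaland → f = 0.03255; ΔP_B = f(L/D)(ρV²/2) = 1.493e+06 Pa.
ΔP_A/ΔP_B = 1.368e+06/1.493e+06 = 0.916.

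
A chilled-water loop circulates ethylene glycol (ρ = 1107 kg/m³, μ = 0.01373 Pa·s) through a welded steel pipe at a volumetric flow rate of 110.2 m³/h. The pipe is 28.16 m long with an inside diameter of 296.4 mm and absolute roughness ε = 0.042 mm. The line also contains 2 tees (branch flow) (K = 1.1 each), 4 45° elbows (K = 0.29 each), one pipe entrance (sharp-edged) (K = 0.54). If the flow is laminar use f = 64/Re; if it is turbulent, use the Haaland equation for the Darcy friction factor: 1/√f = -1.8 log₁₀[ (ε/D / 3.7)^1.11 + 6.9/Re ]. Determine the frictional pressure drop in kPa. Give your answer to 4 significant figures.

ΔP ≈ 0.7411 kPa

Q = 110.2 m³/h = 110.2/3600 = 0.03061 m³/s.
Cross-sectional area A = πD²/4 = π(0.2964)²/4 = 0.069 m²; mean velocity V = Q/A = 0.03061/0.069 = 0.4436 m/s.
Reynolds number Re = ρVD/μ = 1107 · 0.4436 · 0.2964 / 0.0137 = 1.06e+04.
Re > 4000 → turbulent. Relative roughness ε/D = 4.2e-05/0.2964 = 0.000142. Haaland: 1/√f = -1.8 log₁₀[(0.000142/3.7)^1.11 + 6.9/1.06e+04] = -1.8 log₁₀[1.25e-05 + 0.000651] = 5.721, so f = 0.03055.
Total minor-loss coefficient ΣK = 2·1.1 + 4·0.29 + 1·0.54 = 3.9.
ΔP = [f·L/D + ΣK]·(ρV²/2) = [0.03055·28.16/0.2964 + 3.9]·(1107·0.4436²/2) = [2.903 + 3.9]·108.9 = 741.1 Pa.
ΔP = 741.1 Pa = 0.7411 kPa.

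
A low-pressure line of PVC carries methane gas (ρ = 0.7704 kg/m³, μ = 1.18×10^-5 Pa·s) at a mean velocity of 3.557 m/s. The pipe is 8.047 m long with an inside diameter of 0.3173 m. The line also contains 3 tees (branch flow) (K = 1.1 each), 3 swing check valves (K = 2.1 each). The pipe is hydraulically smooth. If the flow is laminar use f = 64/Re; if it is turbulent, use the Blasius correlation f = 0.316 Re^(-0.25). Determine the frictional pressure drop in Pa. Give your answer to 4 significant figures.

Reynolds number Re = ρVD/μ = 0.7704 · 3.557 · 0.3173 / 1.18e-05 = 7.369e+04.
Re > 4000 → turbulent. Smooth-pipe (Blasius): f = 0.316 Re^(-0.25) = 0.316/(7.369e+04)^0.25 = 0.01918.
Total minor-loss coefficient ΣK = 3·1.1 + 3·2.1 = 9.6.
ΔP = [f·L/D + ΣK]·(ρV²/2) = [0.01918·8.047/0.3173 + 9.6]·(0.7704·3.557²/2) = [0.4864 + 9.6]·4.874 = 49.16 Pa.

ΔP ≈ 49.16 Pa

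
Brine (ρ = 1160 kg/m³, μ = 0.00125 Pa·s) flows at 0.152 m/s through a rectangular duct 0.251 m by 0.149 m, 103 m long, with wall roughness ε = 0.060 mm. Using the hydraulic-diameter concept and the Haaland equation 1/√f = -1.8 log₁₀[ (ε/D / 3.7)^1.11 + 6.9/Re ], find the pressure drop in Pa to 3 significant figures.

ΔP ≈ 182 Pa

Hydraulic diameter D_h = 4A/P = 4·(0.251·0.149)/(2·(0.251+0.149)) = 0.1496/0.8 = 0.187 m.
Re = ρVD_h/μ = 1160·0.152·0.187/0.00125 = 2.638e+04.
ε/D_h = 6e-05/0.187 = 0.000321; Haaland gives 1/√f = -1.8 log₁₀[3.1e-05+0.000262] = 6.361, so f = 0.02472.
ΔP = f(L/D_h)(ρV²/2) = 0.02472·103/0.187·13.4 = 182.4 Pa.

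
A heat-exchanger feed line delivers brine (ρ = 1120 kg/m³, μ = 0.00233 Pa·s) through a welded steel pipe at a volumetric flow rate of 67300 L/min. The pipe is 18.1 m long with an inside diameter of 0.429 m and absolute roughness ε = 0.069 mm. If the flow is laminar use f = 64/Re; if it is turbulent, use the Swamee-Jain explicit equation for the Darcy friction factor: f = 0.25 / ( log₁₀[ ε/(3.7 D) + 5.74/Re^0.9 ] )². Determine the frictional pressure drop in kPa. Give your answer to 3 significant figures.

ΔP ≈ 19.8 kPa

Q = 67300 L/min = 67300/60000 = 1.122 m³/s.
Cross-sectional area A = πD²/4 = π(0.429)²/4 = 0.1445 m²; mean velocity V = Q/A = 1.122/0.1445 = 7.76 m/s.
Reynolds number Re = ρVD/μ = 1120 · 7.76 · 0.429 / 0.00233 = 1.6e+06.
Re > 4000 → turbulent. Relative roughness ε/D = 6.9e-05/0.429 = 0.000161. Swamee-Jain: f = 0.25/(log₁₀[0.000161/3.7 + 5.74/1.6e+06^0.9])² = 0.25/(log₁₀[4.35e-05 + 1.5e-05])² = 0.25/(-4.233)² = 0.01395.
Darcy-Weisbach: ΔP = f(L/D)(ρV²/2) = 0.01395·(18.1/0.429)·(1120·7.76²/2) = 0.01395·42.19·3.372e+04 = 1.985e+04 Pa.
ΔP = 1.985e+04 Pa = 19.8 kPa.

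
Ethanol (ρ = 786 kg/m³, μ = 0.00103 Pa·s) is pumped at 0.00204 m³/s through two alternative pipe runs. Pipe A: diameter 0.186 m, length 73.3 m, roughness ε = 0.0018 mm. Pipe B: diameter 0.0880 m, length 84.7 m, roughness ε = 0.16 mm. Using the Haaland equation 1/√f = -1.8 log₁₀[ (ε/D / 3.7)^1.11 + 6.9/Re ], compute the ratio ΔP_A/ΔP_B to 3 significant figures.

ΔP_A/ΔP_B ≈ 0.0218

Pipe A: V = Q/A = 0.00204/0.02717 = 0.07508 m/s; Re = 1.066e+04; ε/D = 9.68e-06; Haaland → f = 0.03036; ΔP_A = f(L/D)(ρV²/2) = 26.51 Pa.
Pipe B: V = Q/A = 0.00204/0.006082 = 0.3354 m/s; Re = 2.252e+04; ε/D = 0.00182; Haaland → f = 0.0286; ΔP_B = f(L/D)(ρV²/2) = 1217 Pa.
ΔP_A/ΔP_B = 26.51/1217 = 0.0218.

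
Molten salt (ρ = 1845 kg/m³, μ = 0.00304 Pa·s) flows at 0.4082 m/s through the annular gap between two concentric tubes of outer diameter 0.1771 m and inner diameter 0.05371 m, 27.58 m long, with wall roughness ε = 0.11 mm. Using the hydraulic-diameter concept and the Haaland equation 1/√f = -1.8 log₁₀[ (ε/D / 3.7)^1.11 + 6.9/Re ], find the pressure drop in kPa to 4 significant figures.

Hydraulic diameter D_h = 4A/P = D_o - D_i = 0.1771 - 0.05371 = 0.1234 m.
Re = ρVD_h/μ = 1845·0.4082·0.1234/0.00304 = 3.057e+04.
ε/D_h = 0.00011/0.1234 = 0.000891; Haaland gives 1/√f = -1.8 log₁₀[9.64e-05+0.000226] = 6.286, so f = 0.02531.
ΔP = f(L/D_h)(ρV²/2) = 0.02531·27.58/0.1234·153.7 = 869.6 Pa.
ΔP = 0.8696 kPa.

ΔP ≈ 0.8696 kPa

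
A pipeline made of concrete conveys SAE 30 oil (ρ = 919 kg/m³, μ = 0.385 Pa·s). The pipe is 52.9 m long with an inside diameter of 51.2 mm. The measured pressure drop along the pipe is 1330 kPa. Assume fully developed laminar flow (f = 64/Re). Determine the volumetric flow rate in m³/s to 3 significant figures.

Q ≈ 0.0110 m³/s

For laminar flow, f = 64/Re with Re = ρVD/μ, so Darcy-Weisbach reduces to ΔP = 32μLV/D². Solving for V: V = ΔP·D²/(32μL) = 1.33e+06·(0.0512)²/(32·0.385·52.9) = 5.35 m/s.
Check: Re = ρVD/μ = 919·5.35·0.0512/0.385 = 653.8 < 2300, so the laminar assumption holds.
Q = V·A = 5.35·(π/4·0.0512²) = 0.01101 m³/s = 0.0110 m³/s.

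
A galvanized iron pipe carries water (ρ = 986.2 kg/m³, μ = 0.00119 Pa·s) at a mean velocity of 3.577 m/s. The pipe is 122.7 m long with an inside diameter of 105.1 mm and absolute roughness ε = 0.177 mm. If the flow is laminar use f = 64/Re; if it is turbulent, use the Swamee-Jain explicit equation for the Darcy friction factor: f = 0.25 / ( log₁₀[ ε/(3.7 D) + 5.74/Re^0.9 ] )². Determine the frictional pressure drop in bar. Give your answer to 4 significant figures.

Reynolds number Re = ρVD/μ = 986.2 · 3.577 · 0.1051 / 0.00119 = 3.116e+05.
Re > 4000 → turbulent. Relative roughness ε/D = 0.000177/0.1051 = 0.00168. Swamee-Jain: f = 0.25/(log₁₀[0.00168/3.7 + 5.74/3.116e+05^0.9])² = 0.25/(log₁₀[0.000455 + 6.53e-05])² = 0.25/(-3.284)² = 0.02319.
Darcy-Weisbach: ΔP = f(L/D)(ρV²/2) = 0.02319·(122.7/0.1051)·(986.2·3.577²/2) = 0.02319·1167·6309 = 1.708e+05 Pa.
ΔP = 1.708e+05 Pa = 1.708 bar.

ΔP ≈ 1.708 bar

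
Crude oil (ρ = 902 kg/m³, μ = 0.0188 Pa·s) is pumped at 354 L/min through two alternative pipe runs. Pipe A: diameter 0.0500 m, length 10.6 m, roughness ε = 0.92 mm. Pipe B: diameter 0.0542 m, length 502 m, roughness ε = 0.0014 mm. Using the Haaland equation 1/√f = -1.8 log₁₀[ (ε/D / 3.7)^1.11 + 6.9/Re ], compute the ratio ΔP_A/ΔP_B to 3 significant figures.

Pipe A: V = Q/A = 0.0059/0.001963 = 3.005 m/s; Re = 7208; ε/D = 0.0184; Haaland → f = 0.05235; ΔP_A = f(L/D)(ρV²/2) = 4.52e+04 Pa.
Pipe B: V = Q/A = 0.0059/0.002307 = 2.557 m/s; Re = 6650; ε/D = 2.58e-05; Haaland → f = 0.03468; ΔP_B = f(L/D)(ρV²/2) = 9.473e+05 Pa.
ΔP_A/ΔP_B = 4.52e+04/9.473e+05 = 0.0477.

ΔP_A/ΔP_B ≈ 0.0477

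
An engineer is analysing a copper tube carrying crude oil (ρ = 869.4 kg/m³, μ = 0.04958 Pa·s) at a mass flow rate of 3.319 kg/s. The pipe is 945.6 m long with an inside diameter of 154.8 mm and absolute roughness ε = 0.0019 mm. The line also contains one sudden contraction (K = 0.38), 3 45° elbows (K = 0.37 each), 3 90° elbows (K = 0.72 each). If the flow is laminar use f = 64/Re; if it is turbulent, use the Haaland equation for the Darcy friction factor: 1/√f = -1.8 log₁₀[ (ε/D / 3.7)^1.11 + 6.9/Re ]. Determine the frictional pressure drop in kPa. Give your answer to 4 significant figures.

ΔP ≈ 12.76 kPa

A = πD²/4 = π(0.1548)²/4 = 0.01882 m²; mean velocity V = ṁ/(ρA) = 3.319/(869.4 · 0.01882) = 0.2028 m/s.
Reynolds number Re = ρVD/μ = 869.4 · 0.2028 · 0.1548 / 0.0496 = 550.6.
Re < 2300 → laminar flow, so f = 64/Re = 64/550.6 = 0.1162 (the turbulent correlation is not needed).
Total minor-loss coefficient ΣK = 1·0.38 + 3·0.37 + 3·0.72 = 3.65.
ΔP = [f·L/D + ΣK]·(ρV²/2) = [0.1162·945.6/0.1548 + 3.65]·(869.4·0.2028²/2) = [710 + 3.65]·17.89 = 1.276e+04 Pa.
ΔP = 1.276e+04 Pa = 12.76 kPa.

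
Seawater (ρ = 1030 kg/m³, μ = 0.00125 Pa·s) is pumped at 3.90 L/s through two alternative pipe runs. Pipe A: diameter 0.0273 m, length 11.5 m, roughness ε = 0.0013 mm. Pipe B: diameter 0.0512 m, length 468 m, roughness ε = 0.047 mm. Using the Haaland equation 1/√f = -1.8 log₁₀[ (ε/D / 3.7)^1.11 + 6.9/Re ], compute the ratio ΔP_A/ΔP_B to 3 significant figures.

ΔP_A/ΔP_B ≈ 0.429

Pipe A: V = Q/A = 0.0039/0.0005853 = 6.663 m/s; Re = 1.499e+05; ε/D = 4.76e-05; Haaland → f = 0.01667; ΔP_A = f(L/D)(ρV²/2) = 1.605e+05 Pa.
Pipe B: V = Q/A = 0.0039/0.002059 = 1.894 m/s; Re = 7.992e+04; ε/D = 0.000918; Haaland → f = 0.02218; ΔP_B = f(L/D)(ρV²/2) = 3.746e+05 Pa.
ΔP_A/ΔP_B = 1.605e+05/3.746e+05 = 0.429.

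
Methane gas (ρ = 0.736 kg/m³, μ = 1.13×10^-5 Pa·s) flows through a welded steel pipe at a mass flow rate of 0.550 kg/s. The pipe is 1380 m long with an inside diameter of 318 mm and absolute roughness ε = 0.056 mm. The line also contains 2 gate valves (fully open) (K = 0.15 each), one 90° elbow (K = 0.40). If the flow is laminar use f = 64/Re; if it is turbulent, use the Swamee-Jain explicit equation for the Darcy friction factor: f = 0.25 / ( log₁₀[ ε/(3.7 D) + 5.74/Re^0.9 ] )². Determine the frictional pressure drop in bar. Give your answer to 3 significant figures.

A = πD²/4 = π(0.318)²/4 = 0.07942 m²; mean velocity V = ṁ/(ρA) = 0.55/(0.736 · 0.07942) = 9.409 m/s.
Reynolds number Re = ρVD/μ = 0.736 · 9.409 · 0.318 / 1.13e-05 = 1.949e+05.
Re > 4000 → turbulent. Relative roughness ε/D = 5.6e-05/0.318 = 0.000176. Swamee-Jain: f = 0.25/(log₁₀[0.000176/3.7 + 5.74/1.949e+05^0.9])² = 0.25/(log₁₀[4.76e-05 + 9.96e-05])² = 0.25/(-3.832)² = 0.01702.
Total minor-loss coefficient ΣK = 2·0.15 + 1·0.4 = 0.7.
ΔP = [f·L/D + ΣK]·(ρV²/2) = [0.01702·1380/0.318 + 0.7]·(0.736·9.409²/2) = [73.87 + 0.7]·32.58 = 2430 Pa.
ΔP = 2430 Pa = 0.0243 bar.

ΔP ≈ 0.0243 bar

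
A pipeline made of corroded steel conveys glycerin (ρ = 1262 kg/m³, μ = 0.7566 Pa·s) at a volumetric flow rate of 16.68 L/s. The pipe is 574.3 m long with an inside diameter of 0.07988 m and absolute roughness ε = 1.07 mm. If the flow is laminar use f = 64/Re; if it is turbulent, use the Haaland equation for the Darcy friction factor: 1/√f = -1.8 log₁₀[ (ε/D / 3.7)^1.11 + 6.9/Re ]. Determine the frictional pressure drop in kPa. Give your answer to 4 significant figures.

Q = 16.68 L/s = 16.68/1000 = 0.01668 m³/s.
Cross-sectional area A = πD²/4 = π(0.07988)²/4 = 0.005011 m²; mean velocity V = Q/A = 0.01668/0.005011 = 3.328 m/s.
Reynolds number Re = ρVD/μ = 1262 · 3.328 · 0.07988 / 0.757 = 443.5.
Re < 2300 → laminar flow, so f = 64/Re = 64/443.5 = 0.1443 (the turbulent correlation is not needed).
Darcy-Weisbach: ΔP = f(L/D)(ρV²/2) = 0.1443·(574.3/0.07988)·(1262·3.328²/2) = 0.1443·7190·6990 = 7.253e+06 Pa.
ΔP = 7.253e+06 Pa = 7253 kPa.

ΔP ≈ 7253 kPa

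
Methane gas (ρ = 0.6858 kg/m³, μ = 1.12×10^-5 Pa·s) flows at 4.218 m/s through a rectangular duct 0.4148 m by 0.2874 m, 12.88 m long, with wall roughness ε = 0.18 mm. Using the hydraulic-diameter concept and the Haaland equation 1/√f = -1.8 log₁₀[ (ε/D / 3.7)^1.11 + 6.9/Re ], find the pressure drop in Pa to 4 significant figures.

Hydraulic diameter D_h = 4A/P = 4·(0.4148·0.2874)/(2·(0.4148+0.2874)) = 0.4769/1.404 = 0.3395 m.
Re = ρVD_h/μ = 0.6858·4.218·0.3395/1.12e-05 = 8.77e+04.
ε/D_h = 0.00018/0.3395 = 0.00053; Haaland gives 1/√f = -1.8 log₁₀[5.41e-05+7.87e-05] = 6.978, so f = 0.02054.
ΔP = f(L/D_h)(ρV²/2) = 0.02054·12.88/0.3395·6.101 = 4.752 Pa.

ΔP ≈ 4.752 Pa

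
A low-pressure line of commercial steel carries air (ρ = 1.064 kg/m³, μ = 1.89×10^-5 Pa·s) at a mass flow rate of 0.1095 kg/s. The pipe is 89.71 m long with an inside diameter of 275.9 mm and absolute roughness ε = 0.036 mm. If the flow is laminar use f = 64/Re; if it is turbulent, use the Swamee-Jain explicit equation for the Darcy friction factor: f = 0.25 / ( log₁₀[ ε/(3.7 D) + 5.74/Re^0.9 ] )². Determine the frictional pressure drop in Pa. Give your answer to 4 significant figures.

ΔP ≈ 12.51 Pa

A = πD²/4 = π(0.2759)²/4 = 0.05979 m²; mean velocity V = ṁ/(ρA) = 0.1095/(1.064 · 0.05979) = 1.721 m/s.
Reynolds number Re = ρVD/μ = 1.064 · 1.721 · 0.2759 / 1.89e-05 = 2.674e+04.
Re > 4000 → turbulent. Relative roughness ε/D = 3.6e-05/0.2759 = 0.00013. Swamee-Jain: f = 0.25/(log₁₀[0.00013/3.7 + 5.74/2.674e+04^0.9])² = 0.25/(log₁₀[3.53e-05 + 0.000595])² = 0.25/(-3.2)² = 0.02441.
Darcy-Weisbach: ΔP = f(L/D)(ρV²/2) = 0.02441·(89.71/0.2759)·(1.064·1.721²/2) = 0.02441·325.2·1.576 = 12.51 Pa.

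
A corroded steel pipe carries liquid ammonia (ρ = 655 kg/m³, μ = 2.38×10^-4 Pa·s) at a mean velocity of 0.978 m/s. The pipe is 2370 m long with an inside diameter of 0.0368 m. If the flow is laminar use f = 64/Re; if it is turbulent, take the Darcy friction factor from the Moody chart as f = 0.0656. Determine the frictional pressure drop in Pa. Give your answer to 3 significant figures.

ΔP ≈ 1.32×10^6 Pa

Reynolds number Re = ρVD/μ = 655 · 0.978 · 0.0368 / 0.000238 = 9.905e+04.
Re > 4000 → turbulent; use the Moody-chart value f = 0.0656.
Darcy-Weisbach: ΔP = f(L/D)(ρV²/2) = 0.0656·(2370/0.0368)·(655·0.978²/2) = 0.0656·6.44e+04·313.2 = 1.323e+06 Pa.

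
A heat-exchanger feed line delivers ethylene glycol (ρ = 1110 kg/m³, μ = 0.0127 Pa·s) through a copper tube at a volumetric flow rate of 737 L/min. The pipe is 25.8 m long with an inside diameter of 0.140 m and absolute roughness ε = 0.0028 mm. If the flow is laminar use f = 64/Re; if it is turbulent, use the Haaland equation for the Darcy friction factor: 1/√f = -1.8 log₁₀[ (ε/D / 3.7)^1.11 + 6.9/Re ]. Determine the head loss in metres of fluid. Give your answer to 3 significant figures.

Q = 737 L/min = 737/60000 = 0.01228 m³/s.
Cross-sectional area A = πD²/4 = π(0.14)²/4 = 0.01539 m²; mean velocity V = Q/A = 0.01228/0.01539 = 0.7979 m/s.
Reynolds number Re = ρVD/μ = 1110 · 0.7979 · 0.14 / 0.0127 = 9764.
Re > 4000 → turbulent. Relative roughness ε/D = 2.8e-06/0.14 = 2e-05. Haaland: 1/√f = -1.8 log₁₀[(2e-05/3.7)^1.11 + 6.9/9764] = -1.8 log₁₀[1.42e-06 + 0.000707] = 5.67, so f = 0.03111.
Darcy-Weisbach: ΔP = f(L/D)(ρV²/2) = 0.03111·(25.8/0.14)·(1110·0.7979²/2) = 0.03111·184.3·353.4 = 2026 Pa.
Head loss h_f = ΔP/(ρg) = 2026/(1110·9.81) = 0.186 m.

h_f ≈ 0.186 m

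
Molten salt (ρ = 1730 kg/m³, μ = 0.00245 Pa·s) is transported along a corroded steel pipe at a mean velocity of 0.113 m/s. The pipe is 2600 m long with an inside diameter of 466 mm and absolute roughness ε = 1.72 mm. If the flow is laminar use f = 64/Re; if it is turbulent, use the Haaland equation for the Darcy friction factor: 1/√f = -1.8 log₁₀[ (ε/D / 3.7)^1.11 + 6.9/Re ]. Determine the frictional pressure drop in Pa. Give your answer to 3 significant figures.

ΔP ≈ 1870 Pa

Reynolds number Re = ρVD/μ = 1730 · 0.113 · 0.466 / 0.00245 = 3.718e+04.
Re > 4000 → turbulent. Relative roughness ε/D = 0.00172/0.466 = 0.00369. Haaland: 1/√f = -1.8 log₁₀[(0.00369/3.7)^1.11 + 6.9/3.718e+04] = -1.8 log₁₀[0.000466 + 0.000186] = 5.734, so f = 0.03041.
Darcy-Weisbach: ΔP = f(L/D)(ρV²/2) = 0.03041·(2600/0.466)·(1730·0.113²/2) = 0.03041·5579·11.05 = 1874 Pa.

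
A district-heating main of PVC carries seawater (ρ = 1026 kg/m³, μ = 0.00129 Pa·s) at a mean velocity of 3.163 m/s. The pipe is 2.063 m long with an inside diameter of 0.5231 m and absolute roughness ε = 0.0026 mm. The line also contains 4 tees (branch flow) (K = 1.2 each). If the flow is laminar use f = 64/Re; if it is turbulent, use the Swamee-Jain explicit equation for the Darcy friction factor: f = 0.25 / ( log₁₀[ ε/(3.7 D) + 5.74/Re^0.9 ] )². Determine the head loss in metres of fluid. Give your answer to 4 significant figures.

Reynolds number Re = ρVD/μ = 1026 · 3.163 · 0.5231 / 0.00129 = 1.316e+06.
Re > 4000 → turbulent. Relative roughness ε/D = 2.6e-06/0.5231 = 4.97e-06. Swamee-Jain: f = 0.25/(log₁₀[4.97e-06/3.7 + 5.74/1.316e+06^0.9])² = 0.25/(log₁₀[1.34e-06 + 1.78e-05])² = 0.25/(-4.717)² = 0.01124.
Total minor-loss coefficient ΣK = 4·1.2 = 4.8.
ΔP = [f·L/D + ΣK]·(ρV²/2) = [0.01124·2.063/0.5231 + 4.8]·(1026·3.163²/2) = [0.04431 + 4.8]·5132 = 2.486e+04 Pa.
Head loss h_f = ΔP/(ρg) = 2.486e+04/(1026·9.81) = 2.470 m.

h_f ≈ 2.470 m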